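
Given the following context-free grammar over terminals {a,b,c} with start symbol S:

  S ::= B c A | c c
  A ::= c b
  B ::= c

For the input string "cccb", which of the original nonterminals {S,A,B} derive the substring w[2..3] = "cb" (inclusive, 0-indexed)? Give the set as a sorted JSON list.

CNF form of G:
  S -> B X2 | T0 T0
  A -> T0 T1
  B -> c
  T0 -> c
  T1 -> b
  X2 -> T0 A

CYK table (by increasing span) — only the sub-triangle for w[2..3]:
  cell(2,2) c: {B,T0}  orig:{B}
  cell(3,3) b: {T1}  orig:{}
  cell(2,3) cb: {A}

Original NTs in T[2,3] deriving "cb": ["A"]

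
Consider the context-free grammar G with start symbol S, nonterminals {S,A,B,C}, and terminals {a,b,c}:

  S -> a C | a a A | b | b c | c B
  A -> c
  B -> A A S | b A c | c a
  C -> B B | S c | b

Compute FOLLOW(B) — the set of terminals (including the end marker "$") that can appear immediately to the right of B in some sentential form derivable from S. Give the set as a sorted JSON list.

FIRST iteration:
[1]
  A via A→c: +{c}
  B via B→A A S: +{c}
  B via B→b A c: +{b}
  C via C→B B: +{b,c}
  S via S→a C: +{a}
  S via S→b: +{b}
  S via S→c B: +{c}
  S: {a,b,c}  A: {c}  B: {b,c}  C: {b,c}
[2]
  C via C→S c: +{a}
  S: {a,b,c}  A: {c}  B: {b,c}  C: {a,b,c}
[3] done
  S: {a,b,c}  A: {c}  B: {b,c}  C: {a,b,c}

FOLLOW sets:
seed FOLLOW(S) with $
round 1:
  B→A A S: FOLLOW(A) ⊇ FIRST(A) = {c}; new: +{c}
  B→A A S: FOLLOW(A) ⊇ FIRST(S) = {a,b,c}; new: +{a,b}
  C→B B: FOLLOW(B) ⊇ FIRST(B) = {b,c}; new: +{b,c}
  C→S c: FOLLOW(S) ⊇ FIRST(c) = {c}; new: +{c}
  S→a C: FOLLOW(C) ⊇ FOLLOW(S) ⊇ {$,c}; new: +{$,c}
  S→a a A: FOLLOW(A) ⊇ FOLLOW(S) ⊇ {$,c}; new: +{$}
  S→c B: FOLLOW(B) ⊇ FOLLOW(S) ⊇ {$,c}; new: +{$}
  FOLLOW[S]={$,c}  FOLLOW[A]={$,a,b,c}  FOLLOW[B]={$,b,c}  FOLLOW[C]={$,c}
round 2:
  B→A A S: FOLLOW(S) ⊇ FOLLOW(B) ⊇ {$,b,c}; new: +{b}
  S→a C: FOLLOW(C) ⊇ FOLLOW(S) ⊇ {$,b,c}; new: +{b}
  FOLLOW[S]={$,b,c}  FOLLOW[A]={$,a,b,c}  FOLLOW[B]={$,b,c}  FOLLOW[C]={$,b,c}
round 3: — fixpoint
  FOLLOW[S]={$,b,c}  FOLLOW[A]={$,a,b,c}  FOLLOW[B]={$,b,c}  FOLLOW[C]={$,b,c}

FOLLOW(B) = ["$", "b", "c"]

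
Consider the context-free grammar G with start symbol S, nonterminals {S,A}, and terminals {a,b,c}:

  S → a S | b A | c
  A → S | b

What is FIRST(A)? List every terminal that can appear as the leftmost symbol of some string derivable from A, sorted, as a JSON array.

FIRST sets, iterate to fixpoint:
[1]
  A via A→b: +{b}
  S via S→a S: +{a}
  S via S→b A: +{b}
  S via S→c: +{c}
  FIRST[S]={a,b,c}  FIRST[A]={b}
[2]
  A via A→S: +{a,c}
  FIRST[S]={a,b,c}  FIRST[A]={a,b,c}
[3] — fixpoint
  FIRST[S]={a,b,c}  FIRST[A]={a,b,c}

FIRST(A) = ["a", "b", "c"]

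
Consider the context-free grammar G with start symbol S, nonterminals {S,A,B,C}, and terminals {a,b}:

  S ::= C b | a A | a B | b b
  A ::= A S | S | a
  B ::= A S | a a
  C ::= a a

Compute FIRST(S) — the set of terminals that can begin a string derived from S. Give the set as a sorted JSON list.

FIRST iteration:
iter 1:
  A via A→a: +{a}
  B via B→A S: +{a}
  C via C→a a: +{a}
  S via S→C b: +{a}
  S via S→b b: +{b}
  FIRST(S)={a,b}  FIRST(A)={a}  FIRST(B)={a}  FIRST(C)={a}
iter 2:
  A via A→S: +{b}
  B via B→A S: +{b}
  FIRST(S)={a,b}  FIRST(A)={a,b}  FIRST(B)={a,b}  FIRST(C)={a}
iter 3: (no change)
  FIRST(S)={a,b}  FIRST(A)={a,b}  FIRST(B)={a,b}  FIRST(C)={a}

FIRST(S) = ["a", "b"]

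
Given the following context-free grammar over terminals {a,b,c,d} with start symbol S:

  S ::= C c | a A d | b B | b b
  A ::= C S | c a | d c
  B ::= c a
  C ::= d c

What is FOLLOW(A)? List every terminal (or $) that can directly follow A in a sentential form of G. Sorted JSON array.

Compute FIRST by fixpoint:
round 1:
  A via A→c a: +{c}
  A via A→d c: +{d}
  B via B→c a: +{c}
  C via C→d c: +{d}
  S via S→C c: +{d}
  S via S→a A d: +{a}
  S via S→b B: +{b}
  FIRST(S)={a,b,d}  FIRST(A)={c,d}  FIRST(B)={c}  FIRST(C)={d}
round 2: — fixpoint
  FIRST(S)={a,b,d}  FIRST(A)={c,d}  FIRST(B)={c}  FIRST(C)={d}

FOLLOW iteration:
FOLLOW(S) := {$}
iter 1:
  A→C S: FOLLOW(C) ⊇ FIRST(S) = {a,b,d}; new: +{a,b,d}
  S→C c: FOLLOW(C) ⊇ FIRST(c) = {c}; new: +{c}
  S→a A d: FOLLOW(A) ⊇ FIRST(d) = {d}; new: +{d}
  S→b B: FOLLOW(B) ⊇ FOLLOW(S) ⊇ {$}; new: +{$}
  FOLLOW(S)={$}  FOLLOW(A)={d}  FOLLOW(B)={$}  FOLLOW(C)={a,b,c,d}
iter 2:
  A→C S: FOLLOW(S) ⊇ FOLLOW(A) ⊇ {d}; new: +{d}
  S→b B: FOLLOW(B) ⊇ FOLLOW(S) ⊇ {$,d}; new: +{d}
  FOLLOW(S)={$,d}  FOLLOW(A)={d}  FOLLOW(B)={$,d}  FOLLOW(C)={a,b,c,d}
iter 3: — fixpoint
  FOLLOW(S)={$,d}  FOLLOW(A)={d}  FOLLOW(B)={$,d}  FOLLOW(C)={a,b,c,d}

FOLLOW(A) = ["d"]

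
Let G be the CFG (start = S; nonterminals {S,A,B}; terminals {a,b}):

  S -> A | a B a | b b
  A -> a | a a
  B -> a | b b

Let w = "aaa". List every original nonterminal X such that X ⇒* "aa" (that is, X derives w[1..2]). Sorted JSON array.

Convert to CNF:
  S -> T0 T0 | T0 X2 | T1 T1 | a
  A -> T0 T0 | a
  B -> T1 T1 | a
  T0 -> a
  T1 -> b
  X2 -> B T0

CYK table (by increasing span), restricted to cells inside w[1..2]:
  cell(1,1) a: {A,B,S,T0}  orig:{A,B,S}
  cell(2,2) a: {A,B,S,T0}  orig:{A,B,S}
  cell(1,2) aa: {A,S,X2}  orig:{A,S}

Original NTs in T[1,2] deriving "aa": ["A", "S"]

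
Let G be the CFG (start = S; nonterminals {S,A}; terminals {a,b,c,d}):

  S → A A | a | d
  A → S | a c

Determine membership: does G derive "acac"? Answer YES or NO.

CNF form of G:
  S -> A A | a | d
  A -> A A | T0 T1 | a | d
  T0 -> a
  T1 -> c

CYK fill:
  cell(0,0) a: {A,S,T0}  orig:{A,S}
  cell(1,1) c: {T1}  orig:{}
  cell(2,2) a: {A,S,T0}  orig:{A,S}
  cell(3,3) c: {T1}  orig:{}
  cell(0,1) ac: {A}
  cell(1,2) ca: ∅
  cell(2,3) ac: {A}
  cell(0,2) aca: {A,S}
  cell(1,3) cac: ∅
  cell(0,3) acac: {A,S}

S ∈ T[0,3] ⇒ YES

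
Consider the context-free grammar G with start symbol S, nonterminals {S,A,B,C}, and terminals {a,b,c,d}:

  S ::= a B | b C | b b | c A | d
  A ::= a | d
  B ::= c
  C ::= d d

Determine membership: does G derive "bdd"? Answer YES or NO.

CNF form of G:
  S -> T1 B | T2 C | T2 T2 | T3 A | d
  A -> a | d
  B -> c
  C -> T0 T0
  T0 -> d
  T1 -> a
  T2 -> b
  T3 -> c

CYK table (by increasing span):
  T[0,0] 'b' = {T2}  orig:{}
  T[1,1] 'd' = {A,S,T0}  orig:{A,S}
  T[2,2] 'd' = {A,S,T0}  orig:{A,S}
  T[0,1] 'bd' = ∅
  T[1,2] 'dd' = {C}
  T[0,2] 'bdd' = {S}

S ∈ T[0,2] ⇒ YES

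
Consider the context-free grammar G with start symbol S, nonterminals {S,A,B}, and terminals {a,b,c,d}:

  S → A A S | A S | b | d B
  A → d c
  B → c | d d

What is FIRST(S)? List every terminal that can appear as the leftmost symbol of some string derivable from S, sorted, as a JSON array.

FIRST sets, iterate to fixpoint:
iter 1:
  A via A→d c: +{d}
  B via B→c: +{c}
  B via B→d d: +{d}
  S via S→A A S: +{d}
  S via S→b: +{b}
  FIRST(S)={b,d}  FIRST(A)={d}  FIRST(B)={c,d}
iter 2: — fixpoint
  FIRST(S)={b,d}  FIRST(A)={d}  FIRST(B)={c,d}

FIRST(S) = ["b", "d"]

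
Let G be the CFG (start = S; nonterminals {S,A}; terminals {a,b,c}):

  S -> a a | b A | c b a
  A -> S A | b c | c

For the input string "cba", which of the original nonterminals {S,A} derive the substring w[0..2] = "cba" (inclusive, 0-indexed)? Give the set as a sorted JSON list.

CNF form of G:
  S -> T0 A | T1 X3 | T2 T2
  A -> S A | T0 T1 | c
  T0 -> b
  T1 -> c
  T2 -> a
  X3 -> T0 T2

CYK table (by increasing span) (cells [i..j] with 0 ≤ i ≤ j ≤ 2 only):
  T[0,0] 'c' = {A,T1}  orig:{A}
  T[1,1] 'b' = {T0}  orig:{}
  T[2,2] 'a' = {T2}  orig:{}
  T[0,1] 'cb' = ∅
  T[1,2] 'ba' = {X3}  orig:{}
  T[0,2] 'cba' = {S}

Original NTs in T[0,2] deriving "cba": ["S"]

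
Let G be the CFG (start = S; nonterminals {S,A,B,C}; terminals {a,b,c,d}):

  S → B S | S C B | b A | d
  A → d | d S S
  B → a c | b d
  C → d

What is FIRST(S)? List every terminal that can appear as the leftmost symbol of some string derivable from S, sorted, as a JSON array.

Compute FIRST by fixpoint:
iter 1:
  A via A→d: +{d}
  B via B→a c: +{a}
  B via B→b d: +{b}
  C via C→d: +{d}
  S via S→B S: +{a,b}
  S via S→d: +{d}
  FIRST(S)={a,b,d}  FIRST(A)={d}  FIRST(B)={a,b}  FIRST(C)={d}
iter 2: (stable)
  FIRST(S)={a,b,d}  FIRST(A)={d}  FIRST(B)={a,b}  FIRST(C)={d}

FIRST(S) = ["a", "b", "d"]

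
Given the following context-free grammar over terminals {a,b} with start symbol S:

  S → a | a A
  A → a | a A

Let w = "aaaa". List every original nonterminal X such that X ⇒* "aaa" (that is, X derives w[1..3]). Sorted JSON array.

Convert to CNF:
  S -> T0 A | a
  A -> T0 A | a
  T0 -> a

CYK table (by increasing span) (cells [i..j] with 1 ≤ i ≤ j ≤ 3 only):
  [1..1]={A,S,T0}  "a"  orig:{A,S}
  [2..2]={A,S,T0}  "a"  orig:{A,S}
  [3..3]={A,S,T0}  "a"  orig:{A,S}
  [1..2]={A,S}  "aa"
  [2..3]={A,S}  "aa"
  [1..3]={A,S}  "aaa"

Original NTs in T[1,3] deriving "aaa": ["A", "S"]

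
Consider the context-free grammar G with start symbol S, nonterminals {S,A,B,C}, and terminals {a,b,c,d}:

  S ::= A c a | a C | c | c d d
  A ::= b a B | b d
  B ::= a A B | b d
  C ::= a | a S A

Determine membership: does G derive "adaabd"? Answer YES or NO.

CNF form of G:
  S -> A X7 | T1 C | T3 X8 | c
  A -> T0 T2 | T0 X4
  B -> T0 T2 | T1 X5
  C -> T1 X6 | a
  T0 -> b
  T1 -> a
  T2 -> d
  T3 -> c
  X4 -> T1 B
  X5 -> A B
  X6 -> S A
  X7 -> T3 T1
  X8 -> T2 T2

Fill CYK table bottom-up:
  T[0,0] 'a' = {C,T1}  orig:{C}
  T[1,1] 'd' = {T2}  orig:{}
  T[2,2] 'a' = {C,T1}  orig:{C}
  T[3,3] 'a' = {C,T1}  orig:{C}
  T[4,4] 'b' = {T0}  orig:{}
  T[5,5] 'd' = {T2}  orig:{}
  T[0,1] 'ad' = ∅
  T[1,2] 'da' = ∅
  T[2,3] 'aa' = {S}
  T[3,4] 'ab' = ∅
  T[4,5] 'bd' = {A,B}
  T[0,2] 'ada' = ∅
  T[1,3] 'daa' = ∅
  T[2,4] 'aab' = ∅
  T[3,5] 'abd' = {X4}  orig:{}
  T[0,3] 'adaa' = ∅
  T[1,4] 'daab' = ∅
  T[2,5] 'aabd' = {X6}  orig:{}
  T[0,4] 'adaab' = ∅
  T[1,5] 'daabd' = ∅
  T[0,5] 'adaabd' = ∅

S ∉ T[0,5] ⇒ NO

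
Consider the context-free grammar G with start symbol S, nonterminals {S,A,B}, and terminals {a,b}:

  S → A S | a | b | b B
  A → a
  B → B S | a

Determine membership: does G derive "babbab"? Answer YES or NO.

CNF form of G:
  S -> A S | T0 B | a | b
  A -> a
  B -> B S | a
  T0 -> b

CYK table (by increasing span):
  [0..0]={S,T0}  "b"  orig:{S}
  [1..1]={A,B,S}  "a"
  [2..2]={S,T0}  "b"  orig:{S}
  [3..3]={S,T0}  "b"  orig:{S}
  [4..4]={A,B,S}  "a"
  [5..5]={S,T0}  "b"  orig:{S}
  [0..1]={S}  "ba"
  [1..2]={B,S}  "ab"
  [2..3]=∅  "bb"
  [3..4]={S}  "ba"
  [4..5]={B,S}  "ab"
  [0..2]={S}  "bab"
  [1..3]={B}  "abb"
  [2..4]=∅  "bba"
  [3..5]={S}  "bab"
  [0..3]={S}  "babb"
  [1..4]={B}  "abba"
  [2..5]=∅  "bbab"
  [0..4]={S}  "babba"
  [1..5]={B}  "abbab"
  [0..5]={S}  "babbab"

S ∈ T[0,5] ⇒ YES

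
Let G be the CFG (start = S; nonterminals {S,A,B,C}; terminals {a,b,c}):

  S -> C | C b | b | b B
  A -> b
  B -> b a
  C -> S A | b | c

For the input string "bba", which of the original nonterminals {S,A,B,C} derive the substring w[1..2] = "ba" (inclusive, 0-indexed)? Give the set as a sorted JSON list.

Convert to CNF:
  S -> C T0 | S A | T0 B | b | c
  A -> b
  B -> T0 T1
  C -> S A | b | c
  T0 -> b
  T1 -> a

Fill CYK table bottom-up, restricted to cells inside w[1..2]:
  cell(1,1) b: {A,C,S,T0}  orig:{A,C,S}
  cell(2,2) a: {T1}  orig:{}
  cell(1,2) ba: {B}

Original NTs in T[1,2] deriving "ba": ["B"]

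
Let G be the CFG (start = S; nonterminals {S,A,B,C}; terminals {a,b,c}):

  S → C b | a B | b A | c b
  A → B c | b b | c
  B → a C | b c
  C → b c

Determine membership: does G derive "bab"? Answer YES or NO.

Convert to CNF:
  S -> C T1 | T0 T1 | T1 A | T2 B
  A -> B T0 | T1 T1 | c
  B -> T1 T0 | T2 C
  C -> T1 T0
  T0 -> c
  T1 -> b
  T2 -> a

Fill CYK table bottom-up:
  [0..0]={T1}  "b"  orig:{}
  [1..1]={T2}  "a"  orig:{}
  [2..2]={T1}  "b"  orig:{}
  [0..1]=∅  "ba"
  [1..2]=∅  "ab"
  [0..2]=∅  "bab"

S ∉ T[0,2] ⇒ NO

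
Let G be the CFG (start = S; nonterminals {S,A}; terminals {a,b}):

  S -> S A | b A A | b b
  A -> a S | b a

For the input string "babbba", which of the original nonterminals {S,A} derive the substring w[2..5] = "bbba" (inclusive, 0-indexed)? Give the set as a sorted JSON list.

CNF form of G:
  S -> S A | T1 T1 | T1 X2
  A -> T0 S | T1 T0
  T0 -> a
  T1 -> b
  X2 -> A A

CYK fill (cells [i..j] with 2 ≤ i ≤ j ≤ 5 only):
  [2..2]={T1}  "b"  orig:{}
  [3..3]={T1}  "b"  orig:{}
  [4..4]={T1}  "b"  orig:{}
  [5..5]={T0}  "a"  orig:{}
  [2..3]={S}  "bb"
  [3..4]={S}  "bb"
  [4..5]={A}  "ba"
  [2..4]=∅  "bbb"
  [3..5]=∅  "bba"
  [2..5]={S}  "bbba"

Original NTs in T[2,5] deriving "bbba": ["S"]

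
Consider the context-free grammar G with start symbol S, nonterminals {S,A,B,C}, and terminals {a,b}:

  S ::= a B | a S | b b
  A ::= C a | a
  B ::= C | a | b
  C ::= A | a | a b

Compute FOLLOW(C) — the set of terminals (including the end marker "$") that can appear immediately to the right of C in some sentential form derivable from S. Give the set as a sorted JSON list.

FIRST iteration:
round 1:
  A via A→a: +{a}
  B via B→a: +{a}
  B via B→b: +{b}
  C via C→A: +{a}
  S via S→a B: +{a}
  S via S→b b: +{b}
  FIRST(S)={a,b}  FIRST(A)={a}  FIRST(B)={a,b}  FIRST(C)={a}
round 2: (no change)
  FIRST(S)={a,b}  FIRST(A)={a}  FIRST(B)={a,b}  FIRST(C)={a}

Compute FOLLOW by fixpoint:
seed FOLLOW(S) with $
round 1:
  A→C a: FOLLOW(C) ⊇ FIRST(a) = {a}; new: +{a}
  C→A: FOLLOW(A) ⊇ FOLLOW(C) ⊇ {a}; new: +{a}
  S→a B: FOLLOW(B) ⊇ FOLLOW(S) ⊇ {$}; new: +{$}
  FOLLOW[S]={$}  FOLLOW[A]={a}  FOLLOW[B]={$}  FOLLOW[C]={a}
round 2:
  B→C: FOLLOW(C) ⊇ FOLLOW(B) ⊇ {$}; new: +{$}
  C→A: FOLLOW(A) ⊇ FOLLOW(C) ⊇ {$,a}; new: +{$}
  FOLLOW[S]={$}  FOLLOW[A]={$,a}  FOLLOW[B]={$}  FOLLOW[C]={$,a}
round 3: (stable)
  FOLLOW[S]={$}  FOLLOW[A]={$,a}  FOLLOW[B]={$}  FOLLOW[C]={$,a}

FOLLOW(C) = ["$", "a"]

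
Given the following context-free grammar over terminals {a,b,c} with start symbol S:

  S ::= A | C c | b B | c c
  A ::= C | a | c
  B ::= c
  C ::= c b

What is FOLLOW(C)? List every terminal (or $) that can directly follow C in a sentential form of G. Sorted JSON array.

Compute FIRST by fixpoint:
[1]
  A via A→a: +{a}
  A via A→c: +{c}
  B via B→c: +{c}
  C via C→c b: +{c}
  S via S→A: +{a,c}
  S via S→b B: +{b}
  FIRST[S]={a,b,c}  FIRST[A]={a,c}  FIRST[B]={c}  FIRST[C]={c}
[2] — fixpoint
  FIRST[S]={a,b,c}  FIRST[A]={a,c}  FIRST[B]={c}  FIRST[C]={c}

Compute FOLLOW by fixpoint:
initialize: $ ∈ FOLLOW(S)
iter 1:
  S→A: FOLLOW(A) ⊇ FOLLOW(S) ⊇ {$}; new: +{$}
  S→C c: FOLLOW(C) ⊇ FIRST(c) = {c}; new: +{c}
  S→b B: FOLLOW(B) ⊇ FOLLOW(S) ⊇ {$}; new: +{$}
  FOLLOW(S)={$}  FOLLOW(A)={$}  FOLLOW(B)={$}  FOLLOW(C)={c}
iter 2:
  A→C: FOLLOW(C) ⊇ FOLLOW(A) ⊇ {$}; new: +{$}
  FOLLOW(S)={$}  FOLLOW(A)={$}  FOLLOW(B)={$}  FOLLOW(C)={$,c}
iter 3: — fixpoint
  FOLLOW(S)={$}  FOLLOW(A)={$}  FOLLOW(B)={$}  FOLLOW(C)={$,c}

FOLLOW(C) = ["$", "c"]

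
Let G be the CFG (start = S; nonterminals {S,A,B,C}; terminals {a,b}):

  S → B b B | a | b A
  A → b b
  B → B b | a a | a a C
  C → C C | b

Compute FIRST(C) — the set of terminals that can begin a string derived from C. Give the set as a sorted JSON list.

FIRST sets, iterate to fixpoint:
iter 1:
  A via A→b b: +{b}
  B via B→a a: +{a}
  C via C→b: +{b}
  S via S→B b B: +{a}
  S via S→b A: +{b}
  FIRST(S)={a,b}  FIRST(A)={b}  FIRST(B)={a}  FIRST(C)={b}
iter 2: done
  FIRST(S)={a,b}  FIRST(A)={b}  FIRST(B)={a}  FIRST(C)={b}

FIRST(C) = ["b"]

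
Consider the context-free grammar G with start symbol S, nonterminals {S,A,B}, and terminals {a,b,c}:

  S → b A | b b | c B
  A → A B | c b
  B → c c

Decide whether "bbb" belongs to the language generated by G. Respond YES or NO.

Convert to CNF:
  S -> T0 B | T1 A | T1 T1
  A -> A B | T0 T1
  B -> T0 T0
  T0 -> c
  T1 -> b

Fill CYK table bottom-up:
  cell(0,0) b: {T1}  orig:{}
  cell(1,1) b: {T1}  orig:{}
  cell(2,2) b: {T1}  orig:{}
  cell(0,1) bb: {S}
  cell(1,2) bb: {S}
  cell(0,2) bbb: ∅

S ∉ T[0,2] ⇒ NO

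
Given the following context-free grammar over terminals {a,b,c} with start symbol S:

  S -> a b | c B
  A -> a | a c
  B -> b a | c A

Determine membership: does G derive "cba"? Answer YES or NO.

Convert to CNF:
  S -> T0 T2 | T1 B
  A -> T0 T1 | a
  B -> T1 A | T2 T0
  T0 -> a
  T1 -> c
  T2 -> b

Fill CYK table bottom-up:
  T[0,0] 'c' = {T1}  orig:{}
  T[1,1] 'b' = {T2}  orig:{}
  T[2,2] 'a' = {A,T0}  orig:{A}
  T[0,1] 'cb' = ∅
  T[1,2] 'ba' = {B}
  T[0,2] 'cba' = {S}

S ∈ T[0,2] ⇒ YES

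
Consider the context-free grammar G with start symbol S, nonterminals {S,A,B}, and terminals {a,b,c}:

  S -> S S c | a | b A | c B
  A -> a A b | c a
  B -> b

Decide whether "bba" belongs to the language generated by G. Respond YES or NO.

CNF form of G:
  S -> S X4 | T1 A | T2 B | a
  A -> T0 X3 | T2 T0
  B -> b
  T0 -> a
  T1 -> b
  T2 -> c
  X3 -> A T1
  X4 -> S T2

Fill CYK table bottom-up:
  [0..0]={B,T1}  "b"  orig:{B}
  [1..1]={B,T1}  "b"  orig:{B}
  [2..2]={S,T0}  "a"  orig:{S}
  [0..1]=∅  "bb"
  [1..2]=∅  "ba"
  [0..2]=∅  "bba"

S ∉ T[0,2] ⇒ NO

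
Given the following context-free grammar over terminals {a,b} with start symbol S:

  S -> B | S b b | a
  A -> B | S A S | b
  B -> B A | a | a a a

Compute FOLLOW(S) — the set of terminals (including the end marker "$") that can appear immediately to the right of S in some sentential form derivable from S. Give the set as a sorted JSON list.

FIRST iteration:
[1]
  A via A→b: +{b}
  B via B→a: +{a}
  S via S→B: +{a}
  S: {a}  A: {b}  B: {a}
[2]
  A via A→B: +{a}
  S: {a}  A: {a,b}  B: {a}
[3] (stable)
  S: {a}  A: {a,b}  B: {a}

FOLLOW iteration:
initialize: $ ∈ FOLLOW(S)
round 1:
  A→S A S: FOLLOW(S) ⊇ FIRST(A) = {a,b}; new: +{a,b}
  A→S A S: FOLLOW(A) ⊇ FIRST(S) = {a}; new: +{a}
  B→B A: FOLLOW(B) ⊇ FIRST(A) = {a,b}; new: +{a,b}
  B→B A: FOLLOW(A) ⊇ FOLLOW(B) ⊇ {a,b}; new: +{b}
  S→B: FOLLOW(B) ⊇ FOLLOW(S) ⊇ {$,a,b}; new: +{$}
  FOLLOW[S]={$,a,b}  FOLLOW[A]={a,b}  FOLLOW[B]={$,a,b}
round 2:
  B→B A: FOLLOW(A) ⊇ FOLLOW(B) ⊇ {$,a,b}; new: +{$}
  FOLLOW[S]={$,a,b}  FOLLOW[A]={$,a,b}  FOLLOW[B]={$,a,b}
round 3: — fixpoint
  FOLLOW[S]={$,a,b}  FOLLOW[A]={$,a,b}  FOLLOW[B]={$,a,b}

FOLLOW(S) = ["$", "a", "b"]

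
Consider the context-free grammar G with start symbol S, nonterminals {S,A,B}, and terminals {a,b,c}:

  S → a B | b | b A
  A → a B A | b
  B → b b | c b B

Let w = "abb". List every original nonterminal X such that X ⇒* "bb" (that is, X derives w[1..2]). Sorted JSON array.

Convert to CNF:
  S -> T0 B | T1 A | b
  A -> T0 X3 | b
  B -> T1 T1 | T2 X4
  T0 -> a
  T1 -> b
  T2 -> c
  X3 -> B A
  X4 -> T1 B

CYK fill (cells [i..j] with 1 ≤ i ≤ j ≤ 2 only):
  cell(1,1) b: {A,S,T1}  orig:{A,S}
  cell(2,2) b: {A,S,T1}  orig:{A,S}
  cell(1,2) bb: {B,S}

Original NTs in T[1,2] deriving "bb": ["B", "S"]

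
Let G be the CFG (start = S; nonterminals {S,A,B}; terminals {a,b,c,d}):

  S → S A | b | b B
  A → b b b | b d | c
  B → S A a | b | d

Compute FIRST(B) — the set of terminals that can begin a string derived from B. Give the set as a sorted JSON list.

Compute FIRST by fixpoint:
round 1:
  A via A→b b b: +{b}
  A via A→c: +{c}
  B via B→b: +{b}
  B via B→d: +{d}
  S via S→b: +{b}
  S: {b}  A: {b,c}  B: {b,d}
round 2: (no change)
  S: {b}  A: {b,c}  B: {b,d}

FIRST(B) = ["b", "d"]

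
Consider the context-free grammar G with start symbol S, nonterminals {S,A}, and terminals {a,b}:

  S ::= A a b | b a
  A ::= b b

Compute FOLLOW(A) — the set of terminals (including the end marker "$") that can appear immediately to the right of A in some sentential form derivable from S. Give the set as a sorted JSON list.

FIRST sets, iterate to fixpoint:
pass 1:
  A via A→b b: +{b}
  S via S→A a b: +{b}
  S: {b}  A: {b}
pass 2: (no change)
  S: {b}  A: {b}

FOLLOW iteration:
FOLLOW(S) := {$}
pass 1:
  S→A a b: FOLLOW(A) ⊇ FIRST(a) = {a}; new: +{a}
  FOLLOW(S)={$}  FOLLOW(A)={a}
pass 2: (stable)
  FOLLOW(S)={$}  FOLLOW(A)={a}

FOLLOW(A) = ["a"]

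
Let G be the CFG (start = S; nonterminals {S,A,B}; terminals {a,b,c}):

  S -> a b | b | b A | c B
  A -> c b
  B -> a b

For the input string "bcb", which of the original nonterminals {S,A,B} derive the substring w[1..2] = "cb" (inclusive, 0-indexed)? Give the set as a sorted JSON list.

CNF form of G:
  S -> T0 B | T1 A | T2 T1 | b
  A -> T0 T1
  B -> T2 T1
  T0 -> c
  T1 -> b
  T2 -> a

CYK fill — only the sub-triangle for w[1..2]:
  cell(1,1) c: {T0}  orig:{}
  cell(2,2) b: {S,T1}  orig:{S}
  cell(1,2) cb: {A}

Original NTs in T[1,2] deriving "cb": ["A"]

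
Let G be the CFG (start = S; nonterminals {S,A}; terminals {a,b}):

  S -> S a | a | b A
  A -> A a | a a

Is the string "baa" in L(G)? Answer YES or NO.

CNF form of G:
  S -> S T0 | T1 A | a
  A -> A T0 | T0 T0
  T0 -> a
  T1 -> b

CYK table (by increasing span):
  cell(0,0) b: {T1}  orig:{}
  cell(1,1) a: {S,T0}  orig:{S}
  cell(2,2) a: {S,T0}  orig:{S}
  cell(0,1) ba: ∅
  cell(1,2) aa: {A,S}
  cell(0,2) baa: {S}

S ∈ T[0,2] ⇒ YES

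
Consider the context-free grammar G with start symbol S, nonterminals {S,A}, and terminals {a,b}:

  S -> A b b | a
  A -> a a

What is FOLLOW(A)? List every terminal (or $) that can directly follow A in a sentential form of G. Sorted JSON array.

FIRST iteration:
iter 1:
  A via A→a a: +{a}
  S via S→A b b: +{a}
  FIRST[S]={a}  FIRST[A]={a}
iter 2: (no change)
  FIRST[S]={a}  FIRST[A]={a}

FOLLOW sets:
initialize: $ ∈ FOLLOW(S)
[1]
  S→A b b: FOLLOW(A) ⊇ FIRST(b) = {b}; new: +{b}
  FOLLOW(S)={$}  FOLLOW(A)={b}
[2] done
  FOLLOW(S)={$}  FOLLOW(A)={b}

FOLLOW(A) = ["b"]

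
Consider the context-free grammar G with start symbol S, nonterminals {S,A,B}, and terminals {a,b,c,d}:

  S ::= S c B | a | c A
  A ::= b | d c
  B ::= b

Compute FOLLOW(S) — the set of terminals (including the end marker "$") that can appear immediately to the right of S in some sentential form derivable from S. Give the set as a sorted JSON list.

FIRST sets, iterate to fixpoint:
[1]
  A via A→b: +{b}
  A via A→d c: +{d}
  B via B→b: +{b}
  S via S→a: +{a}
  S via S→c A: +{c}
  FIRST[S]={a,c}  FIRST[A]={b,d}  FIRST[B]={b}
[2] (stable)
  FIRST[S]={a,c}  FIRST[A]={b,d}  FIRST[B]={b}

FOLLOW iteration:
initialize: $ ∈ FOLLOW(S)
round 1:
  S→S c B: FOLLOW(S) ⊇ FIRST(c) = {c}; new: +{c}
  S→S c B: FOLLOW(B) ⊇ FOLLOW(S) ⊇ {$,c}; new: +{$,c}
  S→c A: FOLLOW(A) ⊇ FOLLOW(S) ⊇ {$,c}; new: +{$,c}
  FOLLOW[S]={$,c}  FOLLOW[A]={$,c}  FOLLOW[B]={$,c}
round 2: (stable)
  FOLLOW[S]={$,c}  FOLLOW[A]={$,c}  FOLLOW[B]={$,c}

FOLLOW(S) = ["$", "c"]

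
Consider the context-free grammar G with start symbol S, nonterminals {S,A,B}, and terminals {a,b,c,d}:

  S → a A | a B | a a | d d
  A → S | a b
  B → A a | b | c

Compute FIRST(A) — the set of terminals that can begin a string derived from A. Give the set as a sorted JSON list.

FIRST iteration:
pass 1:
  A via A→a b: +{a}
  B via B→A a: +{a}
  B via B→b: +{b}
  B via B→c: +{c}
  S via S→a A: +{a}
  S via S→d d: +{d}
  S: {a,d}  A: {a}  B: {a,b,c}
pass 2:
  A via A→S: +{d}
  B via B→A a: +{d}
  S: {a,d}  A: {a,d}  B: {a,b,c,d}
pass 3: — fixpoint
  S: {a,d}  A: {a,d}  B: {a,b,c,d}

FIRST(A) = ["a", "d"]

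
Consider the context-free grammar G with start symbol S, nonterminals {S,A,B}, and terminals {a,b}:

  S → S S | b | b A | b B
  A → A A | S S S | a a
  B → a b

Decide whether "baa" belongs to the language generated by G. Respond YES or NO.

CNF form of G:
  S -> S S | T1 A | T1 B | b
  A -> A A | S X2 | T0 T0
  B -> T0 T1
  T0 -> a
  T1 -> b
  X2 -> S S

CYK table (by increasing span):
  [0..0]={S,T1}  "b"  orig:{S}
  [1..1]={T0}  "a"  orig:{}
  [2..2]={T0}  "a"  orig:{}
  [0..1]=∅  "ba"
  [1..2]={A}  "aa"
  [0..2]={S}  "baa"

S ∈ T[0,2] ⇒ YES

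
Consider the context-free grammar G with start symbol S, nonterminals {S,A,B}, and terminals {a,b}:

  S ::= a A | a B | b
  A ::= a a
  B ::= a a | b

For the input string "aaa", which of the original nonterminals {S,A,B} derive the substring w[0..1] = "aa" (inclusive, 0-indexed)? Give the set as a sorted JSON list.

CNF form of G:
  S -> T0 A | T0 B | b
  A -> T0 T0
  B -> T0 T0 | b
  T0 -> a

Fill CYK table bottom-up (cells [i..j] with 0 ≤ i ≤ j ≤ 1 only):
  cell(0,0) a: {T0}  orig:{}
  cell(1,1) a: {T0}  orig:{}
  cell(0,1) aa: {A,B}

Original NTs in T[0,1] deriving "aa": ["A", "B"]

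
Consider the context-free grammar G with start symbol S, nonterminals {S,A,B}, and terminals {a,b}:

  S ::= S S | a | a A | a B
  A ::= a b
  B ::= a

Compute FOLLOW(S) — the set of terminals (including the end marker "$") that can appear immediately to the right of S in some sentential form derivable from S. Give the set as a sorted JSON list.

FIRST sets, iterate to fixpoint:
[1]
  A via A→a b: +{a}
  B via B→a: +{a}
  S via S→a: +{a}
  S: {a}  A: {a}  B: {a}
[2] done
  S: {a}  A: {a}  B: {a}

FOLLOW iteration:
FOLLOW(S) := {$}
iter 1:
  S→S S: FOLLOW(S) ⊇ FIRST(S) = {a}; new: +{a}
  S→a A: FOLLOW(A) ⊇ FOLLOW(S) ⊇ {$,a}; new: +{$,a}
  S→a B: FOLLOW(B) ⊇ FOLLOW(S) ⊇ {$,a}; new: +{$,a}
  FOLLOW(S)={$,a}  FOLLOW(A)={$,a}  FOLLOW(B)={$,a}
iter 2: (stable)
  FOLLOW(S)={$,a}  FOLLOW(A)={$,a}  FOLLOW(B)={$,a}

FOLLOW(S) = ["$", "a"]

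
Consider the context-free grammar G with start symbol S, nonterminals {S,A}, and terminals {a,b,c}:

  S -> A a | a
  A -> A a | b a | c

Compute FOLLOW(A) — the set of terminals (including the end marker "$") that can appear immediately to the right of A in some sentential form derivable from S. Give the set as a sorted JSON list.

FIRST sets, iterate to fixpoint:
pass 1:
  A via A→b a: +{b}
  A via A→c: +{c}
  S via S→A a: +{b,c}
  S via S→a: +{a}
  FIRST[S]={a,b,c}  FIRST[A]={b,c}
pass 2: — fixpoint
  FIRST[S]={a,b,c}  FIRST[A]={b,c}

FOLLOW sets:
FOLLOW(S) := {$}
iter 1:
  A→A a: FOLLOW(A) ⊇ FIRST(a) = {a}; new: +{a}
  FOLLOW(S)={$}  FOLLOW(A)={a}
iter 2: done
  FOLLOW(S)={$}  FOLLOW(A)={a}

FOLLOW(A) = ["a"]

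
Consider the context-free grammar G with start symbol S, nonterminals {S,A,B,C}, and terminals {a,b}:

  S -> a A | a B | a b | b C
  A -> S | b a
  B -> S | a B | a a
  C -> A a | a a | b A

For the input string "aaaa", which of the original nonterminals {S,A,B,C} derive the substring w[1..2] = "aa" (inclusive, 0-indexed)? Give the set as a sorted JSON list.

CNF form of G:
  S -> T0 A | T0 B | T0 T1 | T1 C
  A -> T0 A | T0 B | T0 T1 | T1 C | T1 T0
  B -> T0 A | T0 B | T0 T0 | T0 T1 | T1 C
  C -> A T0 | T0 T0 | T1 A
  T0 -> a
  T1 -> b

Fill CYK table bottom-up, restricted to cells inside w[1..2]:
  cell(1,1) a: {T0}  orig:{}
  cell(2,2) a: {T0}  orig:{}
  cell(1,2) aa: {B,C}

Original NTs in T[1,2] deriving "aa": ["B", "C"]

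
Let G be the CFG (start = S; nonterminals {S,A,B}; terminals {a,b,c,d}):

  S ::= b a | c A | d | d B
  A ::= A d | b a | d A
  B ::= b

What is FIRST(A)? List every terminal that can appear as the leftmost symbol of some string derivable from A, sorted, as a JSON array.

FIRST iteration:
iter 1:
  A via A→b a: +{b}
  A via A→d A: +{d}
  B via B→b: +{b}
  S via S→b a: +{b}
  S via S→c A: +{c}
  S via S→d: +{d}
  S: {b,c,d}  A: {b,d}  B: {b}
iter 2: done
  S: {b,c,d}  A: {b,d}  B: {b}

FIRST(A) = ["b", "d"]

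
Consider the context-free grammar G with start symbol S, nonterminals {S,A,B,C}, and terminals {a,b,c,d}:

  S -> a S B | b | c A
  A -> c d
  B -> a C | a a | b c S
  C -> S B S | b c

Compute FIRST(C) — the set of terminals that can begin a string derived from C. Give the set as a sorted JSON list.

FIRST sets, iterate to fixpoint:
iter 1:
  A via A→c d: +{c}
  B via B→a C: +{a}
  B via B→b c S: +{b}
  C via C→b c: +{b}
  S via S→a S B: +{a}
  S via S→b: +{b}
  S via S→c A: +{c}
  FIRST[S]={a,b,c}  FIRST[A]={c}  FIRST[B]={a,b}  FIRST[C]={b}
iter 2:
  C via C→S B S: +{a,c}
  FIRST[S]={a,b,c}  FIRST[A]={c}  FIRST[B]={a,b}  FIRST[C]={a,b,c}
iter 3: (no change)
  FIRST[S]={a,b,c}  FIRST[A]={c}  FIRST[B]={a,b}  FIRST[C]={a,b,c}

FIRST(C) = ["a", "b", "c"]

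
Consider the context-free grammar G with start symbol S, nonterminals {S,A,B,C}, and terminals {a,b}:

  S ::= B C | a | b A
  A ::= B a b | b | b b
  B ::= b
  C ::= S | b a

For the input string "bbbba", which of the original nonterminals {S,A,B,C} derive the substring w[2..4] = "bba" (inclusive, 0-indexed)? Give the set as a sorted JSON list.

Convert to CNF:
  S -> B C | T1 A | a
  A -> B X2 | T1 T1 | b
  B -> b
  C -> B C | T1 A | T1 T0 | a
  T0 -> a
  T1 -> b
  X2 -> T0 T1

CYK fill — only the sub-triangle for w[2..4]:
  T[2,2] 'b' = {A,B,T1}  orig:{A,B}
  T[3,3] 'b' = {A,B,T1}  orig:{A,B}
  T[4,4] 'a' = {C,S,T0}  orig:{C,S}
  T[2,3] 'bb' = {A,C,S}
  T[3,4] 'ba' = {C,S}
  T[2,4] 'bba' = {C,S}

Original NTs in T[2,4] deriving "bba": ["C", "S"]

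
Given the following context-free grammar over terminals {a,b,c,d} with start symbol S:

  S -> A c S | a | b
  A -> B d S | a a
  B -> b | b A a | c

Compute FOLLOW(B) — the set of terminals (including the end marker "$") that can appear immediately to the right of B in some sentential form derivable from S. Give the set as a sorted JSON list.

FIRST iteration:
round 1:
  A via A→a a: +{a}
  B via B→b: +{b}
  B via B→c: +{c}
  S via S→A c S: +{a}
  S via S→b: +{b}
  FIRST(S)={a,b}  FIRST(A)={a}  FIRST(B)={b,c}
round 2:
  A via A→B d S: +{b,c}
  S via S→A c S: +{c}
  FIRST(S)={a,b,c}  FIRST(A)={a,b,c}  FIRST(B)={b,c}
round 3: — fixpoint
  FIRST(S)={a,b,c}  FIRST(A)={a,b,c}  FIRST(B)={b,c}

FOLLOW sets:
initialize: $ ∈ FOLLOW(S)
iter 1:
  A→B d S: FOLLOW(B) ⊇ FIRST(d) = {d}; new: +{d}
  B→b A a: FOLLOW(A) ⊇ FIRST(a) = {a}; new: +{a}
  S→A c S: FOLLOW(A) ⊇ FIRST(c) = {c}; new: +{c}
  S: {$}  A: {a,c}  B: {d}
iter 2:
  A→B d S: FOLLOW(S) ⊇ FOLLOW(A) ⊇ {a,c}; new: +{a,c}
  S: {$,a,c}  A: {a,c}  B: {d}
iter 3: done
  S: {$,a,c}  A: {a,c}  B: {d}

FOLLOW(B) = ["d"]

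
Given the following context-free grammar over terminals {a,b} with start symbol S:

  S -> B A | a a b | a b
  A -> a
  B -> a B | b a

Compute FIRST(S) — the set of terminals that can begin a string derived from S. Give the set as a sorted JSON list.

FIRST sets, iterate to fixpoint:
iter 1:
  A via A→a: +{a}
  B via B→a B: +{a}
  B via B→b a: +{b}
  S via S→B A: +{a,b}
  FIRST[S]={a,b}  FIRST[A]={a}  FIRST[B]={a,b}
iter 2: — fixpoint
  FIRST[S]={a,b}  FIRST[A]={a}  FIRST[B]={a,b}

FIRST(S) = ["a", "b"]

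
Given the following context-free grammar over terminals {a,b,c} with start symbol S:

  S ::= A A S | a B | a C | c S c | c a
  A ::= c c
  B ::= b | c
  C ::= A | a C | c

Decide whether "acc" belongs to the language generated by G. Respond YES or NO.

Convert to CNF:
  S -> A X2 | T0 T1 | T0 X3 | T1 B | T1 C
  A -> T0 T0
  B -> b | c
  C -> T0 T0 | T1 C | c
  T0 -> c
  T1 -> a
  X2 -> A S
  X3 -> S T0

CYK fill:
  [0..0]={T1}  "a"  orig:{}
  [1..1]={B,C,T0}  "c"  orig:{B,C}
  [2..2]={B,C,T0}  "c"  orig:{B,C}
  [0..1]={C,S}  "ac"
  [1..2]={A,C}  "cc"
  [0..2]={C,S,X3}  "acc"  orig:{C,S}

S ∈ T[0,2] ⇒ YES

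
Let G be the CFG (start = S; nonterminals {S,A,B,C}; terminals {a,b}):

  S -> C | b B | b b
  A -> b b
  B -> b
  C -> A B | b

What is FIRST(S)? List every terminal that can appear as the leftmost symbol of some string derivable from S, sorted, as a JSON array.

FIRST iteration:
pass 1:
  A via A→b b: +{b}
  B via B→b: +{b}
  C via C→A B: +{b}
  S via S→C: +{b}
  FIRST(S)={b}  FIRST(A)={b}  FIRST(B)={b}  FIRST(C)={b}
pass 2: (no change)
  FIRST(S)={b}  FIRST(A)={b}  FIRST(B)={b}  FIRST(C)={b}

FIRST(S) = ["b"]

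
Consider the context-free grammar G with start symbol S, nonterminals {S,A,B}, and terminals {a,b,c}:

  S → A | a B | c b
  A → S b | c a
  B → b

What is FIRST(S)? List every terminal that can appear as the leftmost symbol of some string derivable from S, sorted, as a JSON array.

FIRST sets, iterate to fixpoint:
iter 1:
  A via A→c a: +{c}
  B via B→b: +{b}
  S via S→A: +{c}
  S via S→a B: +{a}
  S: {a,c}  A: {c}  B: {b}
iter 2:
  A via A→S b: +{a}
  S: {a,c}  A: {a,c}  B: {b}
iter 3: (stable)
  S: {a,c}  A: {a,c}  B: {b}

FIRST(S) = ["a", "c"]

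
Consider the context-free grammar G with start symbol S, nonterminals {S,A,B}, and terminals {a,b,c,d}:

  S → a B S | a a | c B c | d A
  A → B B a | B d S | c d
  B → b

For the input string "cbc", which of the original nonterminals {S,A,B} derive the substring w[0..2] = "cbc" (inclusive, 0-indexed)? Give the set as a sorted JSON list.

CNF form of G:
  S -> T0 T0 | T0 X5 | T1 A | T2 X6
  A -> B X3 | B X4 | T2 T1
  B -> b
  T0 -> a
  T1 -> d
  T2 -> c
  X3 -> B T0
  X4 -> T1 S
  X5 -> B S
  X6 -> B T2

CYK table (by increasing span), restricted to cells inside w[0..2]:
  T[0,0] 'c' = {T2}  orig:{}
  T[1,1] 'b' = {B}
  T[2,2] 'c' = {T2}  orig:{}
  T[0,1] 'cb' = ∅
  T[1,2] 'bc' = {X6}  orig:{}
  T[0,2] 'cbc' = {S}

Original NTs in T[0,2] deriving "cbc": ["S"]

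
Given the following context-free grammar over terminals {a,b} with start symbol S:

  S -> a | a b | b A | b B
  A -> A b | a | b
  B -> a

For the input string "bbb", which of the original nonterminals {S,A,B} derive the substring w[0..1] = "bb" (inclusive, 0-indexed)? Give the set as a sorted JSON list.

Convert to CNF:
  S -> T0 A | T0 B | T1 T0 | a
  A -> A T0 | a | b
  B -> a
  T0 -> b
  T1 -> a

Fill CYK table bottom-up, restricted to cells inside w[0..1]:
  T[0,0] 'b' = {A,T0}  orig:{A}
  T[1,1] 'b' = {A,T0}  orig:{A}
  T[0,1] 'bb' = {A,S}

Original NTs in T[0,1] deriving "bb": ["A", "S"]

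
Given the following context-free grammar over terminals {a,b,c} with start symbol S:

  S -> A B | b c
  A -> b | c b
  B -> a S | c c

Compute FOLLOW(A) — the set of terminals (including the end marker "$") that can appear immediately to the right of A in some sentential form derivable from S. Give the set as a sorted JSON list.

FIRST sets, iterate to fixpoint:
pass 1:
  A via A→b: +{b}
  A via A→c b: +{c}
  B via B→a S: +{a}
  B via B→c c: +{c}
  S via S→A B: +{b,c}
  FIRST[S]={b,c}  FIRST[A]={b,c}  FIRST[B]={a,c}
pass 2: (stable)
  FIRST[S]={b,c}  FIRST[A]={b,c}  FIRST[B]={a,c}

FOLLOW iteration:
seed FOLLOW(S) with $
pass 1:
  S→A B: FOLLOW(A) ⊇ FIRST(B) = {a,c}; new: +{a,c}
  S→A B: FOLLOW(B) ⊇ FOLLOW(S) ⊇ {$}; new: +{$}
  S: {$}  A: {a,c}  B: {$}
pass 2: (stable)
  S: {$}  A: {a,c}  B: {$}

FOLLOW(A) = ["a", "c"]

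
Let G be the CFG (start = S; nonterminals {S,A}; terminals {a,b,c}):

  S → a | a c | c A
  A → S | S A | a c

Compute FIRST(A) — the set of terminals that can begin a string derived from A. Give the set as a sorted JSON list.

FIRST iteration:
round 1:
  A via A→a c: +{a}
  S via S→a: +{a}
  S via S→c A: +{c}
  FIRST(S)={a,c}  FIRST(A)={a}
round 2:
  A via A→S: +{c}
  FIRST(S)={a,c}  FIRST(A)={a,c}
round 3: (no change)
  FIRST(S)={a,c}  FIRST(A)={a,c}

FIRST(A) = ["a", "c"]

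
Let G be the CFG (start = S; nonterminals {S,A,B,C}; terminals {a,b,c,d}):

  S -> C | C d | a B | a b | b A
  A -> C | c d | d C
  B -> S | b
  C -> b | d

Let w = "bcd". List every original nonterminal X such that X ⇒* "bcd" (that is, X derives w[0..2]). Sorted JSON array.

CNF form of G:
  S -> C T1 | T2 B | T2 T3 | T3 A | b | d
  A -> T0 T1 | T1 C | b | d
  B -> C T1 | T2 B | T2 T3 | T3 A | b | d
  C -> b | d
  T0 -> c
  T1 -> d
  T2 -> a
  T3 -> b

CYK fill — only the sub-triangle for w[0..2]:
  [0..0]={A,B,C,S,T3}  "b"  orig:{A,B,C,S}
  [1..1]={T0}  "c"  orig:{}
  [2..2]={A,B,C,S,T1}  "d"  orig:{A,B,C,S}
  [0..1]=∅  "bc"
  [1..2]={A}  "cd"
  [0..2]={B,S}  "bcd"

Original NTs in T[0,2] deriving "bcd": ["B", "S"]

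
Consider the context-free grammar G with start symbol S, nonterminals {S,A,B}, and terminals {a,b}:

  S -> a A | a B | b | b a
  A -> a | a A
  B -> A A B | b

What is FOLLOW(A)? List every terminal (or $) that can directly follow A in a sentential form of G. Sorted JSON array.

FIRST sets, iterate to fixpoint:
round 1:
  A via A→a: +{a}
  B via B→A A B: +{a}
  B via B→b: +{b}
  S via S→a A: +{a}
  S via S→b: +{b}
  FIRST(S)={a,b}  FIRST(A)={a}  FIRST(B)={a,b}
round 2: (stable)
  FIRST(S)={a,b}  FIRST(A)={a}  FIRST(B)={a,b}

FOLLOW iteration:
initialize: $ ∈ FOLLOW(S)
round 1:
  B→A A B: FOLLOW(A) ⊇ FIRST(A) = {a}; new: +{a}
  B→A A B: FOLLOW(A) ⊇ FIRST(B) = {a,b}; new: +{b}
  S→a A: FOLLOW(A) ⊇ FOLLOW(S) ⊇ {$}; new: +{$}
  S→a B: FOLLOW(B) ⊇ FOLLOW(S) ⊇ {$}; new: +{$}
  FOLLOW(S)={$}  FOLLOW(A)={$,a,b}  FOLLOW(B)={$}
round 2: (stable)
  FOLLOW(S)={$}  FOLLOW(A)={$,a,b}  FOLLOW(B)={$}

FOLLOW(A) = ["$", "a", "b"]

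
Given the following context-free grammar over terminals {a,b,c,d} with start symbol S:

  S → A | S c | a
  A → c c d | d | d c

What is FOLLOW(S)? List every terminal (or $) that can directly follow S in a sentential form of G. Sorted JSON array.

FIRST iteration:
[1]
  A via A→c c d: +{c}
  A via A→d: +{d}
  S via S→A: +{c,d}
  S via S→a: +{a}
  FIRST(S)={a,c,d}  FIRST(A)={c,d}
[2] — fixpoint
  FIRST(S)={a,c,d}  FIRST(A)={c,d}

Compute FOLLOW by fixpoint:
FOLLOW(S) := {$}
[1]
  S→A: FOLLOW(A) ⊇ FOLLOW(S) ⊇ {$}; new: +{$}
  S→S c: FOLLOW(S) ⊇ FIRST(c) = {c}; new: +{c}
  FOLLOW[S]={$,c}  FOLLOW[A]={$}
[2]
  S→A: FOLLOW(A) ⊇ FOLLOW(S) ⊇ {$,c}; new: +{c}
  FOLLOW[S]={$,c}  FOLLOW[A]={$,c}
[3] (no change)
  FOLLOW[S]={$,c}  FOLLOW[A]={$,c}

FOLLOW(S) = ["$", "c"]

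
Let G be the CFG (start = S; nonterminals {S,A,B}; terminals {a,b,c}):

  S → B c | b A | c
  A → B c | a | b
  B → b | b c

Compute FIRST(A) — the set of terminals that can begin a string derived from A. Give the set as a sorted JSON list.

Compute FIRST by fixpoint:
pass 1:
  A via A→a: +{a}
  A via A→b: +{b}
  B via B→b: +{b}
  S via S→B c: +{b}
  S via S→c: +{c}
  FIRST[S]={b,c}  FIRST[A]={a,b}  FIRST[B]={b}
pass 2: (no change)
  FIRST[S]={b,c}  FIRST[A]={a,b}  FIRST[B]={b}

FIRST(A) = ["a", "b"]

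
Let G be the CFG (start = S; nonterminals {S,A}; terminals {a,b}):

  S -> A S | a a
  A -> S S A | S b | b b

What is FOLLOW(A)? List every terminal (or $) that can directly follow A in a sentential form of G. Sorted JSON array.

Compute FIRST by fixpoint:
iter 1:
  A via A→b b: +{b}
  S via S→A S: +{b}
  S via S→a a: +{a}
  FIRST[S]={a,b}  FIRST[A]={b}
iter 2:
  A via A→S S A: +{a}
  FIRST[S]={a,b}  FIRST[A]={a,b}
iter 3: done
  FIRST[S]={a,b}  FIRST[A]={a,b}

FOLLOW iteration:
seed FOLLOW(S) with $
[1]
  A→S S A: FOLLOW(S) ⊇ FIRST(S) = {a,b}; new: +{a,b}
  S→A S: FOLLOW(A) ⊇ FIRST(S) = {a,b}; new: +{a,b}
  S: {$,a,b}  A: {a,b}
[2] — fixpoint
  S: {$,a,b}  A: {a,b}

FOLLOW(A) = ["a", "b"]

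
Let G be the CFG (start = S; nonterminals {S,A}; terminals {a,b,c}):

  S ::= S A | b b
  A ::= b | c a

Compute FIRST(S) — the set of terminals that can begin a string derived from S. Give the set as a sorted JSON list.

FIRST sets, iterate to fixpoint:
pass 1:
  A via A→b: +{b}
  A via A→c a: +{c}
  S via S→b b: +{b}
  S: {b}  A: {b,c}
pass 2: (stable)
  S: {b}  A: {b,c}

FIRST(S) = ["b"]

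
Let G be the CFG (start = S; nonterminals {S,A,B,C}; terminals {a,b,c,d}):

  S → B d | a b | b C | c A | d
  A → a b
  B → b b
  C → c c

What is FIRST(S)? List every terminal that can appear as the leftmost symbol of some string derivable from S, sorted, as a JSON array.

Compute FIRST by fixpoint:
iter 1:
  A via A→a b: +{a}
  B via B→b b: +{b}
  C via C→c c: +{c}
  S via S→B d: +{b}
  S via S→a b: +{a}
  S via S→c A: +{c}
  S via S→d: +{d}
  S: {a,b,c,d}  A: {a}  B: {b}  C: {c}
iter 2: — fixpoint
  S: {a,b,c,d}  A: {a}  B: {b}  C: {c}

FIRST(S) = ["a", "b", "c", "d"]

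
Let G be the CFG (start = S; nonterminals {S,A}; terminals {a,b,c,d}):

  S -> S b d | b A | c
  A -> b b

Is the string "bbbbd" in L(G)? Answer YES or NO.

Convert to CNF:
  S -> S X2 | T0 A | c
  A -> T0 T0
  T0 -> b
  T1 -> d
  X2 -> T0 T1

CYK table (by increasing span):
  [0..0]={T0}  "b"  orig:{}
  [1..1]={T0}  "b"  orig:{}
  [2..2]={T0}  "b"  orig:{}
  [3..3]={T0}  "b"  orig:{}
  [4..4]={T1}  "d"  orig:{}
  [0..1]={A}  "bb"
  [1..2]={A}  "bb"
  [2..3]={A}  "bb"
  [3..4]={X2}  "bd"  orig:{}
  [0..2]={S}  "bbb"
  [1..3]={S}  "bbb"
  [2..4]=∅  "bbd"
  [0..3]=∅  "bbbb"
  [1..4]=∅  "bbbd"
  [0..4]={S}  "bbbbd"

S ∈ T[0,4] ⇒ YES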